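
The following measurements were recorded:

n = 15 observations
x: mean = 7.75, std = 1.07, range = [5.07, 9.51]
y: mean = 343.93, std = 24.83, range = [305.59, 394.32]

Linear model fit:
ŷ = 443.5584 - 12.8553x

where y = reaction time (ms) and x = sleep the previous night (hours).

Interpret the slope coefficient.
An increase of one hour in sleep is associated with a 12.8553 ms decrease in predicted reaction time.

β₁ = -12.8553 is the change in predicted reaction time (ms) per additional hour of sleep.

Interpretation:
- Sleep up by 1 hour → predicted reaction time decreases by 12.8553 ms
- The effect is assumed constant over the observed range of x (linearity)
- The slope describes association in these data, not necessarily a causal effect

(β₀ = 443.5584 is the fitted value at x = 0 and is not part of the slope interpretation.)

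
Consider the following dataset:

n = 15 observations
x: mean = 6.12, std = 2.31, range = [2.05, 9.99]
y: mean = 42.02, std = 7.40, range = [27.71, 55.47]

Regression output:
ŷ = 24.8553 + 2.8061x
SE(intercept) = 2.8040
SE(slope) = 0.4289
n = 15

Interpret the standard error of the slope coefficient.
SE(slope) = 0.4289 measures the uncertainty in the estimated slope. The coefficient is estimated precisely (SE/|β̂₁| = 15.3%).

SE(β̂₁) = s / √Sxx, where s is the residual standard deviation and Sxx = Σ(x − x̄)². It is the yardstick for how far β̂₁ = 2.8061 could plausibly be from the true slope.

Relative precision:
- SE / |β̂₁| = 0.4289 / 2.8061 = 15.3%
- Rule of thumb (under 20%: precise; 20% to under 50%: moderately precise; 50% or more: imprecise) → precise

Link to the t-test: t = β̂₁ / SE(β̂₁) = 2.8061 / 0.4289 = 6.5426, the statistic for H₀: β₁ = 0.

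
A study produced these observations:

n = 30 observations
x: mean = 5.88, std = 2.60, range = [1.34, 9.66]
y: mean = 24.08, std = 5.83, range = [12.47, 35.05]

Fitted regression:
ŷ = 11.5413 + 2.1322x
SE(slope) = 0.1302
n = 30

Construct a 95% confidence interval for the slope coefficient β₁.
The 95% CI for β₁ is (1.8655, 2.3989)

Confidence interval for the slope:

The 95% CI for β₁ is: β̂₁ ± t*(α/2, n-2) × SE(β̂₁)

Step 1: Find critical t-value
- Confidence level = 0.95
- Degrees of freedom = n - 2 = 30 - 2 = 28
- t*(α/2, 28) = 2.0484

Step 2: Calculate margin of error
Margin = 2.0484 × 0.1302 = 0.2667

Step 3: Construct interval
CI = 2.1322 ± 0.2667
CI = (1.8655, 2.3989)

Interpretation: We are 95% confident that the true slope β₁ lies between 1.8655 and 2.3989.
Both endpoints are positive, so the data support a genuinely positive slope at this confidence level.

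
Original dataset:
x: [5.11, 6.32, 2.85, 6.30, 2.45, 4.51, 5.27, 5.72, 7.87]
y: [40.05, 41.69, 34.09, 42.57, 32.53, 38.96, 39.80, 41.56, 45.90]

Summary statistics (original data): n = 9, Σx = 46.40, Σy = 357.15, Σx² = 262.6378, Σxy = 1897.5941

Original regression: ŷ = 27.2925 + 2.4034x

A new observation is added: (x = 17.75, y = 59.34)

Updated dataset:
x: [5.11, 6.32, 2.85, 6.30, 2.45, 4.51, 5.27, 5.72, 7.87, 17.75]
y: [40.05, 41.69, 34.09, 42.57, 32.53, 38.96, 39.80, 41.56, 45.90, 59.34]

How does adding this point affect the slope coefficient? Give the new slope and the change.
New slope β₁ = 1.6795 versus 2.4034 before: a change of -0.7239 (-30.1%).

x = 17.75 lies well outside the original x-range [2.45, 7.87] (x̄ ≈ 5.16), so this observation has high leverage and can move the slope substantially.

Step 1: Update the sums with the new point (n goes from 9 to 10)
Σx  = 46.40 + 17.75 = 64.15
Σy  = 357.15 + 59.34 = 416.49
Σx² = 262.6378 + 17.75² = 262.6378 + 315.0625 = 577.7003
Σxy = 1897.5941 + 17.75×59.34 = 1897.5941 + 1053.2850 = 2950.8791

Step 2: Recompute the slope with b₁ = (nΣxy − ΣxΣy) / (nΣx² − (Σx)²)
Numerator   = 10×2950.8791 − 64.15×416.49 = 29508.7910 − 26717.8335 = 2790.9575
Denominator = 10×577.7003 − 64.15² = 5777.0030 − 4115.2225 = 1661.7805
b₁(new) = 2790.9575 / 1661.7805 = 1.6795

(Same formula on the original sums: (9×1897.5941 − 46.40×357.15) / (9×262.6378 − 46.40²) = 506.5869 / 210.7802 = 2.4034, matching the given fit.)

Step 3: Change in slope
Δβ₁ = 1.6795 − 2.4034 = -0.7239
Relative change = -0.7239 / 2.4034 × 100% = -30.1%
→ the slope decreases when the point is added.

A high-leverage point only changes the slope if it is off the original line; here y = 59.34 is below the original trend, so the slope decreases.
In practice: refit with and without it and report both if conclusions differ.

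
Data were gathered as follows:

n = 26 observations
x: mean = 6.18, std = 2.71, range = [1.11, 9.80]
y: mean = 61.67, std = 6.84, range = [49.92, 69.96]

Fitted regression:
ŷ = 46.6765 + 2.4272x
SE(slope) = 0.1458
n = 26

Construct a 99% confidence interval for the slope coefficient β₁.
The 99% CI for β₁ is (2.0194, 2.8350)

Confidence interval for the slope:

The 99% CI for β₁ is: β̂₁ ± t*(α/2, n-2) × SE(β̂₁)

Step 1: Find critical t-value
- Confidence level = 0.99
- Degrees of freedom = n - 2 = 26 - 2 = 24
- t*(α/2, 24) = 2.7969

Step 2: Calculate margin of error
Margin = 2.7969 × 0.1458 = 0.4078

Step 3: Construct interval
CI = 2.4272 ± 0.4078
CI = (2.0194, 2.8350)

Interpretation: each one-unit increase in x is associated with a change in mean y of between 2.0194 and 2.8350, with 99% confidence.
Since 0 is outside the interval, a two-sided test at α = 0.01 would reject H₀: β₁ = 0.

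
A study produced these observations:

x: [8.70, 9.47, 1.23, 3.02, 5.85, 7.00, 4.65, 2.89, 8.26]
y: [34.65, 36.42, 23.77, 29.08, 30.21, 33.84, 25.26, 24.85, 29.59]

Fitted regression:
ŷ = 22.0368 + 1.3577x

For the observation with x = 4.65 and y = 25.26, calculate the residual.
Residual = -3.0901

The residual is the difference between the actual value and the predicted value:

Residual = y - ŷ

Step 1: Calculate predicted value
ŷ = 22.0368 + 1.3577 × 4.65
ŷ = 28.3501

Step 2: Calculate residual
Residual = 25.26 - 28.3501
Residual = -3.0901

Interpretation: the model overestimates the actual value by 3.0901 at this point (negative residual → observation lies below the fitted line).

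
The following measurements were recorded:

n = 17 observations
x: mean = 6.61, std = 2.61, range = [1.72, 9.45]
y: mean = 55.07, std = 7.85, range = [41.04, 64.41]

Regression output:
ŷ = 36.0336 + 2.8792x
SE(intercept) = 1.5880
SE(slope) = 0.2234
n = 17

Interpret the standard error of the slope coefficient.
SE(β̂₁) = 0.2234 is the estimated standard deviation of the slope estimate across repeated samples; relative to β̂₁ = 2.8792 that is 7.8%, a precise estimate.

SE(β̂₁) = 0.2234 says: if we drew many samples of n = 17 from the same population and refit each time, the fitted slopes would scatter with a standard deviation of roughly 0.2234 around the true β₁.

Relative precision:
- SE / |β̂₁| = 0.2234 / 2.8792 = 7.8%
- Rule of thumb (under 20%: precise; 20% to under 50%: moderately precise; 50% or more: imprecise) → precise

Rough 95% range (±2 SE): 2.8792 ± 0.4468 → (2.4324, 3.3260).

What drives SE(β̂₁): wider spread of x values → smaller SE; more residual scatter → larger SE.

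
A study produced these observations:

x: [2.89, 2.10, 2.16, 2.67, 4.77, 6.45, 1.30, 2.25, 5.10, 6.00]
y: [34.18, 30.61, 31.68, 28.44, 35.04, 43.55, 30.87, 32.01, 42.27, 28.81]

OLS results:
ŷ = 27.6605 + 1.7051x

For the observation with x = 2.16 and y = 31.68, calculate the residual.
Residual = 0.3365

The residual is the difference between the actual value and the predicted value:

Residual = y - ŷ

Step 1: Calculate predicted value
ŷ = 27.6605 + 1.7051 × 2.16
ŷ = 31.3435

Step 2: Calculate residual
Residual = 31.68 - 31.3435
Residual = 0.3365

Interpretation: the model underestimates the actual value by 0.3365 at this point (positive residual → observation lies above the fitted line).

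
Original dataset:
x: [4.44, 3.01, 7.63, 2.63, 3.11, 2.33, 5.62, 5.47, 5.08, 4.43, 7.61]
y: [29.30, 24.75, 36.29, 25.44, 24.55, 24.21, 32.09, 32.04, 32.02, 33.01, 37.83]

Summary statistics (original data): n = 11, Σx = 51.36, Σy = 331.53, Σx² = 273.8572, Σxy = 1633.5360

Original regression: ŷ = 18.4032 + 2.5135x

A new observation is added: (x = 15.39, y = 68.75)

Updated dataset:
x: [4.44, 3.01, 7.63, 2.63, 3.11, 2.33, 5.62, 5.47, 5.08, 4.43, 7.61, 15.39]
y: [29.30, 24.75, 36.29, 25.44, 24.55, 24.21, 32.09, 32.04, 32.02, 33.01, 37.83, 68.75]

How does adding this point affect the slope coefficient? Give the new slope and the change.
New slope β₁ = 3.3357 versus 2.5135 before: a change of +0.8222 (+32.7%).

x = 15.39 lies well outside the original x-range [2.33, 7.63] (x̄ ≈ 4.67), so this observation has high leverage and can move the slope substantially.

Step 1: Update the sums with the new point (n goes from 11 to 12)
Σx  = 51.36 + 15.39 = 66.75
Σy  = 331.53 + 68.75 = 400.28
Σx² = 273.8572 + 15.39² = 273.8572 + 236.8521 = 510.7093
Σxy = 1633.5360 + 15.39×68.75 = 1633.5360 + 1058.0625 = 2691.5985

Step 2: Recompute the slope with b₁ = (nΣxy − ΣxΣy) / (nΣx² − (Σx)²)
Numerator   = 12×2691.5985 − 66.75×400.28 = 32299.1820 − 26718.6900 = 5580.4920
Denominator = 12×510.7093 − 66.75² = 6128.5116 − 4455.5625 = 1672.9491
b₁(new) = 5580.4920 / 1672.9491 = 3.3357

(Same formula on the original sums: (11×1633.5360 − 51.36×331.53) / (11×273.8572 − 51.36²) = 941.5152 / 374.5796 = 2.5135, matching the given fit.)

Step 3: Change in slope
Δβ₁ = 3.3357 − 2.5135 = +0.8222
Relative change = +0.8222 / 2.5135 × 100% = +32.7%
→ the slope increases when the point is added.

Because the point sits above the extension of the original line at a high-leverage x, it tilts the fit up.
In practice: examine leverage (hᵢ) and Cook's distance rather than deleting it automatically.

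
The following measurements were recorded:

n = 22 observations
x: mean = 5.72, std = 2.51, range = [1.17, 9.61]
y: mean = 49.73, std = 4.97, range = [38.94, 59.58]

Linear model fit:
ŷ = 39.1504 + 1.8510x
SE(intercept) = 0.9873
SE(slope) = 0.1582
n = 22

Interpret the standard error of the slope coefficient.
SE(slope) = 0.1582 measures the uncertainty in the estimated slope. The coefficient is estimated precisely (SE/|β̂₁| = 8.5%).

SE(β̂₁) = s / √Sxx, where s is the residual standard deviation and Sxx = Σ(x − x̄)². It is the yardstick for how far β̂₁ = 1.8510 could plausibly be from the true slope.

Relative precision:
- SE / |β̂₁| = 0.1582 / 1.8510 = 8.5%
- Rule of thumb (under 20%: precise; 20% to under 50%: moderately precise; 50% or more: imprecise) → precise

Rough 95% range (±2 SE): 1.8510 ± 0.3164 → (1.5346, 2.1674).

What drives SE(β̂₁): wider spread of x values → smaller SE.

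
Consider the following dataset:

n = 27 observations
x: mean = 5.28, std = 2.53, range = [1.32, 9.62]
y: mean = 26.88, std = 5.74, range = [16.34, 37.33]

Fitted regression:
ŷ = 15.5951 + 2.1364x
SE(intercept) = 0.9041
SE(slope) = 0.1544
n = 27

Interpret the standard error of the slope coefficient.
SE(β̂₁) = 0.1544 is the estimated standard deviation of the slope estimate across repeated samples; relative to β̂₁ = 2.1364 that is 7.2%, a precise estimate.

SE(β̂₁) = s / √Sxx, where s is the residual standard deviation and Sxx = Σ(x − x̄)². It is the yardstick for how far β̂₁ = 2.1364 could plausibly be from the true slope.

Relative precision:
- SE / |β̂₁| = 0.1544 / 2.1364 = 7.2%
- Rule of thumb (under 20%: precise; 20% to under 50%: moderately precise; 50% or more: imprecise) → precise

Link to interval estimation: a confidence interval for β₁ is β̂₁ ± t* × 0.1544, so SE sets the half-width per unit of t*.

What drives SE(β̂₁): larger n (here n = 27) → smaller SE; more residual scatter → larger SE; wider spread of x values → smaller SE.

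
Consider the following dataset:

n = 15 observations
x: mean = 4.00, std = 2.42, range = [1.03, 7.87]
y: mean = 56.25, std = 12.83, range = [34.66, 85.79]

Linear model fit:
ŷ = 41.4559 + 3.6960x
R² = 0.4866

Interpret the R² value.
About 48.66% of the variability in y is accounted for by the regression on x (R² = 0.4866) — a moderate linear fit.

The coefficient of determination R² is the fraction of the total variation in y that the fitted line accounts for.

Here R² = 0.4866:
- Explained: 48.66% of the variation in y
- Unexplained (residual): 100% − 48.66% = 51.34%
- Rule of thumb (below 0.3 weak; 0.3 to below 0.7 moderate; 0.7 and above strong) → moderate

Note: R² never decreases when predictors are added, so it should not be used alone to compare models of different size.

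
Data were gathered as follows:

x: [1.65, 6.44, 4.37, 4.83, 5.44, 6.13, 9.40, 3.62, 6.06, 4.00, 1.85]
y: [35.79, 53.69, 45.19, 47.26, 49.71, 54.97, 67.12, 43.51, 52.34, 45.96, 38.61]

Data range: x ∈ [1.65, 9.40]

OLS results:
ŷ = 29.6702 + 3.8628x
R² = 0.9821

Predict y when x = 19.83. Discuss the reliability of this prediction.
ŷ = 106.2695, but this is extrapolation (above the data range [1.65, 9.40]) and may be unreliable.

Prediction calculation:
ŷ = 29.6702 + 3.8628 × 19.83
ŷ = 106.2695

Reliability:
- Data range: x ∈ [1.65, 9.40]
- Prediction point: x = 19.83 is 10.43 units above the observed range → this is EXTRAPOLATION, not interpolation

Why that matters here:
- Real relationships often flatten, saturate, or turn nonlinear at extremes
- The linear relationship may not hold outside the observed range
- There are no observations near this x to validate the fitted line there

Report the number if required, but flag clearly that it is an extrapolation.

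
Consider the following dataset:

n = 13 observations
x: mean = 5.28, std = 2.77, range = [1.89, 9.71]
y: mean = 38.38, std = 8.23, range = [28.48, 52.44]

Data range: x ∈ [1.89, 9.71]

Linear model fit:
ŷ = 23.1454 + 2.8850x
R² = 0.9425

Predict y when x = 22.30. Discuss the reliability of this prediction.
The equation gives ŷ = 87.4809; however x = 22.30 is 12.59 units above the observed range, so this extrapolated value should not be trusted.

Prediction calculation:
ŷ = 23.1454 + 2.8850 × 22.30
ŷ = 87.4809

Reliability:
- Data range: x ∈ [1.89, 9.71]
- Prediction point: x = 22.30 is 12.59 units above the observed range → this is EXTRAPOLATION, not interpolation

Why that matters here:
- Real relationships often flatten, saturate, or turn nonlinear at extremes
- The linear relationship may not hold outside the observed range

The R² = 0.9425 only validates the fit within [1.89, 9.71]; treat ŷ = 87.4809 with caution.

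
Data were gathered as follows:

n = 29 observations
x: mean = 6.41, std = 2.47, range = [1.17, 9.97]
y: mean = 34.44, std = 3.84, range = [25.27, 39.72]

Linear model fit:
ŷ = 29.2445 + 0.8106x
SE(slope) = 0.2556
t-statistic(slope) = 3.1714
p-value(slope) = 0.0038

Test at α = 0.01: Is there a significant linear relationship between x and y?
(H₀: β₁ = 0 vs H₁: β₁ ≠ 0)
Since p-value = 0.0038 < α = 0.01, reject H₀ — the slope is significantly different from 0.

Hypothesis test for the slope coefficient:

H₀: β₁ = 0 (no linear relationship)
H₁: β₁ ≠ 0 (linear relationship exists)

Test statistic: t = β̂₁ / SE(β̂₁) = 0.8106 / 0.2556 = 3.1714

The p-value (0.0038) is the probability, under H₀, of a t-statistic at least as extreme as |t| = 3.1714 (two-sided, df = n − 2 = 27).

Decision rule: reject H₀ if p-value < α.
p-value = 0.0038 < α = 0.01 → reject H₀.

There is sufficient evidence at the 1% significance level to conclude that a linear relationship exists between x and y.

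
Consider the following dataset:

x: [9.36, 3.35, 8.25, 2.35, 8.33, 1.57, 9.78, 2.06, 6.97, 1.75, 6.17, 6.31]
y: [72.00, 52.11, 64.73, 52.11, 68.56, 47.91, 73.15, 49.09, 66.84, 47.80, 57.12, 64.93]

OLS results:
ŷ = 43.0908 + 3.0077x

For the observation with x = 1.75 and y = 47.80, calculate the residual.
Residual = -0.5543

The residual is the difference between the actual value and the predicted value:

Residual = y - ŷ

Step 1: Calculate predicted value
ŷ = 43.0908 + 3.0077 × 1.75
ŷ = 48.3543

Step 2: Calculate residual
Residual = 47.80 - 48.3543
Residual = -0.5543

The residual is negative, so the observed y = 47.80 sits below the regression line (the line overestimates it by 0.5543).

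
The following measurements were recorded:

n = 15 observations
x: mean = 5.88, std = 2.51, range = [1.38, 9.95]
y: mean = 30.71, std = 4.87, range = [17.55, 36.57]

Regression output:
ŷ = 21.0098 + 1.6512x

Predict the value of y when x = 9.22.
ŷ = 36.2339

Plug x = 9.22 into the fitted line:

ŷ = 21.0098 + 1.6512 × 9.22
ŷ = 21.0098 + 15.2241
ŷ = 36.2339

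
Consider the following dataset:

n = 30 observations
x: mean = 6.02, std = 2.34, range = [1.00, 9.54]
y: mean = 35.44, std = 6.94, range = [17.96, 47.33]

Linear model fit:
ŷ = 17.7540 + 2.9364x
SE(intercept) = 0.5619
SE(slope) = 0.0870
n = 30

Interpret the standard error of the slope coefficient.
The slope 2.9364 is pinned down to within about ±0.0870 (one SE) by these data — relative uncertainty 3.0%, i.e. precise.

SE(β̂₁) = s / √Sxx, where s is the residual standard deviation and Sxx = Σ(x − x̄)². It is the yardstick for how far β̂₁ = 2.9364 could plausibly be from the true slope.

Relative precision:
- SE / |β̂₁| = 0.0870 / 2.9364 = 3.0%
- Rule of thumb (under 20%: precise; 20% to under 50%: moderately precise; 50% or more: imprecise) → precise

Link to the t-test: t = β̂₁ / SE(β̂₁) = 2.9364 / 0.0870 = 33.7517, the statistic for H₀: β₁ = 0.

What drives SE(β̂₁): more residual scatter → larger SE; wider spread of x values → smaller SE.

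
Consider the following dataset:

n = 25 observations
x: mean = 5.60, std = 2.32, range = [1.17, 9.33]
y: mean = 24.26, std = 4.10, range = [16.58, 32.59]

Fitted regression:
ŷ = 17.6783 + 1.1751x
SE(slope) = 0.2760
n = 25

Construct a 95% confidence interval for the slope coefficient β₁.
The 95% CI for β₁ is (0.6041, 1.7461)

Confidence interval for the slope:

The 95% CI for β₁ is: β̂₁ ± t*(α/2, n-2) × SE(β̂₁)

Step 1: Find critical t-value
- Confidence level = 0.95
- Degrees of freedom = n - 2 = 25 - 2 = 23
- t*(α/2, 23) = 2.0687

Step 2: Calculate margin of error
Margin = 2.0687 × 0.2760 = 0.5710

Step 3: Construct interval
CI = 1.1751 ± 0.5710
CI = (0.6041, 1.7461)

Interpretation: We are 95% confident that the true slope β₁ lies between 0.6041 and 1.7461.
The interval does not include 0, suggesting a significant linear relationship.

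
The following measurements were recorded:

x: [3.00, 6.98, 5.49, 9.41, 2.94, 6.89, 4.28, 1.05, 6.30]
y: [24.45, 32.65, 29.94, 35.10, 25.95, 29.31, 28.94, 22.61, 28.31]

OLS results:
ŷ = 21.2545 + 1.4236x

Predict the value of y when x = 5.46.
ŷ = 29.0274

Plug x = 5.46 into the fitted line:

ŷ = 21.2545 + 1.4236 × 5.46
ŷ = 21.2545 + 7.7729
ŷ = 29.0274

This is the fitted mean response at that x — an individual observation would come with a wider prediction interval.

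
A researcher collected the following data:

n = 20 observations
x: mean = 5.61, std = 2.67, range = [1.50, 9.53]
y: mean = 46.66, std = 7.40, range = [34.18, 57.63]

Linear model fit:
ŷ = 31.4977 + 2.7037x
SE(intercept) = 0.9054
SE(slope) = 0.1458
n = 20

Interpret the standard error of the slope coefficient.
The slope 2.7037 is pinned down to within about ±0.1458 (one SE) by these data — relative uncertainty 5.4%, i.e. precise.

What SE measures:
- The standard error quantifies the sampling variability of the coefficient estimate
- It is the estimated standard deviation of β̂₁ across hypothetical repeated samples of the same size
- Smaller SE → more precise estimate

Relative precision:
- SE / |β̂₁| = 0.1458 / 2.7037 = 5.4%
- Rule of thumb (under 20%: precise; 20% to under 50%: moderately precise; 50% or more: imprecise) → precise

Link to the t-test: t = β̂₁ / SE(β̂₁) = 2.7037 / 0.1458 = 18.5439, the statistic for H₀: β₁ = 0.

What drives SE(β̂₁): more residual scatter → larger SE; wider spread of x values → smaller SE; larger n (here n = 20) → smaller SE.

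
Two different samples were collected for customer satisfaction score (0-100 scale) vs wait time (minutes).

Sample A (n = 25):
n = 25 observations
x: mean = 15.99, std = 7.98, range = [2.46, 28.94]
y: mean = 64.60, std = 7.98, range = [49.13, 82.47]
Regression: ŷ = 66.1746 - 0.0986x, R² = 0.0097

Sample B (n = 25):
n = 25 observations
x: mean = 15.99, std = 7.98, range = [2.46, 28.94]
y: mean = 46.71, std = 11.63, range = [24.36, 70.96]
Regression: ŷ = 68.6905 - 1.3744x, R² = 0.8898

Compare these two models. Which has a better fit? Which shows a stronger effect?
Model B has the better fit (R² = 0.8898 vs 0.0097). Model B shows the stronger effect (|β₁| = 1.3744 vs 0.0986).

Model Comparison:

Fit — compare R²:
- Model A: R² = 0.0097 → 0.97% of variance in satisfaction score explained
- Model B: R² = 0.8898 → 88.98% of variance in satisfaction score explained
- 0.8898 > 0.0097 → Model B has the better fit

Strength of effect — compare |β₁|:
- Model A: β₁ = -0.0986 → predicted satisfaction score falls 0.0986 points per additional minute of wait time
- Model B: β₁ = -1.3744 → predicted satisfaction score falls 1.3744 points per additional minute of wait time
- |-0.0986| < |-1.3744| → Model B shows the stronger marginal effect

Notes:
- A steeper slope doesn't make a better model if the scatter around the line is large.
- A better fit (higher R²) doesn't necessarily mean a more important relationship.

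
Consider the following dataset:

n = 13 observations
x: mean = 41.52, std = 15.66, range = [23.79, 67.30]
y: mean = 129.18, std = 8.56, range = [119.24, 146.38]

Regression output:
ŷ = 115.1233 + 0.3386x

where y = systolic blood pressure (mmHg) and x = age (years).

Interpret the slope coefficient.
An increase of one year in age is associated with a 0.3386 mmHg increase in predicted blood pressure.

β₁ = 0.3386 is the change in predicted blood pressure (mmHg) per additional year of age.

Interpretation:
- Age up by 1 year → predicted blood pressure increases by 0.3386 mmHg
- This is a linear approximation: the same per-unit change is assumed across the whole observed x range

The intercept β₀ = 115.1233 is the predicted blood pressure when age = 0; since the smallest observed x is 23.79, this is an extrapolation and mainly anchors the line.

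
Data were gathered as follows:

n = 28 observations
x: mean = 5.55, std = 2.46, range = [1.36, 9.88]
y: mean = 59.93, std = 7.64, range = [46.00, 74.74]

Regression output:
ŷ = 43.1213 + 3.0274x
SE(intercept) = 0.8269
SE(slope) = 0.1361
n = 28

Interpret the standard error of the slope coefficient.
SE(slope) = 0.1361 measures the uncertainty in the estimated slope. The coefficient is estimated precisely (SE/|β̂₁| = 4.5%).

SE(β̂₁) = 0.1361 says: if we drew many samples of n = 28 from the same population and refit each time, the fitted slopes would scatter with a standard deviation of roughly 0.1361 around the true β₁.

Relative precision:
- SE / |β̂₁| = 0.1361 / 3.0274 = 4.5%
- Rule of thumb (under 20%: precise; 20% to under 50%: moderately precise; 50% or more: imprecise) → precise

Link to the t-test: t = β̂₁ / SE(β̂₁) = 3.0274 / 0.1361 = 22.2439, the statistic for H₀: β₁ = 0.

What drives SE(β̂₁): wider spread of x values → smaller SE; larger n (here n = 28) → smaller SE; more residual scatter → larger SE.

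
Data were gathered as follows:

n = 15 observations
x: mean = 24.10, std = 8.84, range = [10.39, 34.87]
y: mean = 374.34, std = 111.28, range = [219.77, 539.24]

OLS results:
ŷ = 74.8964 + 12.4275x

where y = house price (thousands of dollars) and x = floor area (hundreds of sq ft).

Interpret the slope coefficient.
An increase of one hundred sq ft in floor area is associated with a 12.4275 thousand dollars increase in predicted house price.

The slope β₁ = 12.4275 gives the rate at which the fitted house price changes with floor area.

Interpretation:
- Floor area up by 1 hundred sq ft → predicted house price increases by 12.4275 thousand dollars
- This is a linear approximation: the same per-unit change is assumed across the whole observed x range

(β₀ = 74.8964 is the fitted value at x = 0 and is not part of the slope interpretation.)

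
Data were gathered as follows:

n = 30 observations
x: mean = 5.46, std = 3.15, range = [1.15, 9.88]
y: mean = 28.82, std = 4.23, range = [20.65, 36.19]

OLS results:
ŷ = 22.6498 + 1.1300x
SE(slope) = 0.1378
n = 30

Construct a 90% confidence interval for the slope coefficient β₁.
The 90% CI for β₁ is (0.8956, 1.3644)

Confidence interval for the slope:

The 90% CI for β₁ is: β̂₁ ± t*(α/2, n-2) × SE(β̂₁)

Step 1: Find critical t-value
- Confidence level = 0.9
- Degrees of freedom = n - 2 = 30 - 2 = 28
- t*(α/2, 28) = 1.7011

Step 2: Calculate margin of error
Margin = 1.7011 × 0.1378 = 0.2344

Step 3: Construct interval
CI = 1.1300 ± 0.2344
CI = (0.8956, 1.3644)

Interpretation: intervals built this way capture the true β₁ in 90% of repeated samples; here the plausible range for the per-unit effect of x on y is 0.8956 to 1.3644.
The interval does not include 0, suggesting a significant linear relationship.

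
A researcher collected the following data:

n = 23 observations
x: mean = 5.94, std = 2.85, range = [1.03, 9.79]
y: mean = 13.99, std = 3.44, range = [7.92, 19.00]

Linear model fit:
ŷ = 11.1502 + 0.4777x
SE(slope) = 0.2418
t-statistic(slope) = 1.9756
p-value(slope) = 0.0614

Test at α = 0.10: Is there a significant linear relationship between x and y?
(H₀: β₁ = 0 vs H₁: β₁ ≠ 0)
p-value = 0.0614 < α = 0.10, so we reject H₀. The relationship is significant.

Hypothesis test for the slope coefficient:

H₀: β₁ = 0 (no linear relationship)
H₁: β₁ ≠ 0 (linear relationship exists)

Test statistic: t = β̂₁ / SE(β̂₁) = 0.4777 / 0.2418 = 1.9756

The p-value (0.0614) is the probability, under H₀, of a t-statistic at least as extreme as |t| = 1.9756 (two-sided, df = n − 2 = 21).

Decision rule: reject H₀ if p-value < α.
p-value = 0.0614 < α = 0.10 → reject H₀.

Conclusion: the linear association between x and y is significant at the 10% level.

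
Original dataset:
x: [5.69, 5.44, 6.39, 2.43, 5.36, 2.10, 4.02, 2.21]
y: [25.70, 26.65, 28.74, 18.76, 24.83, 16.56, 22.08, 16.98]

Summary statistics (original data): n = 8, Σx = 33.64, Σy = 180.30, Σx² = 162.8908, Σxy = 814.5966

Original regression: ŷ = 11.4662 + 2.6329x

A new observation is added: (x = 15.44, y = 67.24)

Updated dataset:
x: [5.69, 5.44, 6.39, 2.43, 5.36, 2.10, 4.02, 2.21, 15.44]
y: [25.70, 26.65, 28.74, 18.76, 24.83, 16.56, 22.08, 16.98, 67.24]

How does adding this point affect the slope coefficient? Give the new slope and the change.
The slope changes from 2.6329 to 3.7630 (change of +1.1301, or +42.9%).

The new point has HIGH LEVERAGE: x = 15.44 is far from the original mean x̄ = 33.64/8 ≈ 4.21 (original range [2.10, 6.39]).

Step 1: Update the sums with the new point (n goes from 8 to 9)
Σx  = 33.64 + 15.44 = 49.08
Σy  = 180.30 + 67.24 = 247.54
Σx² = 162.8908 + 15.44² = 162.8908 + 238.3936 = 401.2844
Σxy = 814.5966 + 15.44×67.24 = 814.5966 + 1038.1856 = 1852.7822

Step 2: Recompute the slope with b₁ = (nΣxy − ΣxΣy) / (nΣx² − (Σx)²)
Numerator   = 9×1852.7822 − 49.08×247.54 = 16675.0398 − 12149.2632 = 4525.7766
Denominator = 9×401.2844 − 49.08² = 3611.5596 − 2408.8464 = 1202.7132
b₁(new) = 4525.7766 / 1202.7132 = 3.7630

(Same formula on the original sums: (8×814.5966 − 33.64×180.30) / (8×162.8908 − 33.64²) = 451.4808 / 171.4768 = 2.6329, matching the given fit.)

Step 3: Change in slope
Δβ₁ = 3.7630 − 2.6329 = +1.1301
Relative change = +1.1301 / 2.6329 × 100% = +42.9%
→ the slope increases when the point is added.

Because the point sits above the extension of the original line at a high-leverage x, it tilts the fit up.
In practice: investigate whether it comes from the same population as the rest of the sample; refit with and without it and report both if conclusions differ.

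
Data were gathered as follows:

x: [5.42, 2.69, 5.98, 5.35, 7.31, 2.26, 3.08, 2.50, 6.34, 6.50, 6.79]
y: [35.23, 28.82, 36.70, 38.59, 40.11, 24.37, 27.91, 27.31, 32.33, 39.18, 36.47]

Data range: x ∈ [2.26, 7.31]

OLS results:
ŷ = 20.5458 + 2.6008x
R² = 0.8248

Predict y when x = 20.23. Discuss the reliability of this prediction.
The equation gives ŷ = 73.1600; however x = 20.23 is 12.92 units above the observed range, so this extrapolated value should not be trusted.

Prediction calculation:
ŷ = 20.5458 + 2.6008 × 20.23
ŷ = 73.1600

Reliability:
- Data range: x ∈ [2.26, 7.31]
- Prediction point: x = 20.23 is 12.92 units above the observed range → this is EXTRAPOLATION, not interpolation

Why that matters here:
- The linear relationship may not hold outside the observed range
- The standard error of prediction grows with (x − x̄)², and x = 20.23 is far from x̄ = 4.93

Report the number if required, but flag clearly that it is an extrapolation.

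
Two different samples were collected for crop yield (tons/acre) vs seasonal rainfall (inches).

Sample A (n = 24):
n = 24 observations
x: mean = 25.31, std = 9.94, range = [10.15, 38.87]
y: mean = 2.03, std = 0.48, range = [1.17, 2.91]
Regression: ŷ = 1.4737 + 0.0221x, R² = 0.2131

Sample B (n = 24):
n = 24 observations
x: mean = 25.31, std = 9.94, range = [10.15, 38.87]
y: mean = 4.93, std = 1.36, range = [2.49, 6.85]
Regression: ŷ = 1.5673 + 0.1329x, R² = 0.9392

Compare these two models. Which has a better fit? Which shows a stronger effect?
Model B has the better fit (R² = 0.9392 vs 0.2131). Model B shows the stronger effect (|β₁| = 0.1329 vs 0.0221).

Model Comparison:

Which explains more variance? (R²)
- Model A: R² = 0.2131 → 21.31% of variance in crop yield explained
- Model B: R² = 0.9392 → 93.92% of variance in crop yield explained
- 0.9392 > 0.2131 → Model B has the better fit

Strength of effect — compare |β₁|:
- Model A: β₁ = 0.0221 → predicted crop yield rises 0.0221 tons/acre per additional inch of rainfall
- Model B: β₁ = 0.1329 → predicted crop yield rises 0.1329 tons/acre per additional inch of rainfall
- |0.0221| < |0.1329| → Model B shows the stronger marginal effect

Note: A steeper slope doesn't make a better model if the scatter around the line is large.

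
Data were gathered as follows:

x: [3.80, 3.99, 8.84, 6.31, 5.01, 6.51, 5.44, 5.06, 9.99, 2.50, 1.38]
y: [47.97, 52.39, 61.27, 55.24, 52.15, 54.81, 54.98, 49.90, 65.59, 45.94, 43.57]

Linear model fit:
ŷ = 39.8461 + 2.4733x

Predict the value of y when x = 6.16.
ŷ = 55.0816

Plug x = 6.16 into the fitted line:

ŷ = 39.8461 + 2.4733 × 6.16
ŷ = 39.8461 + 15.2355
ŷ = 55.0816

This is a point prediction; actual observations scatter around it by roughly the residual standard deviation.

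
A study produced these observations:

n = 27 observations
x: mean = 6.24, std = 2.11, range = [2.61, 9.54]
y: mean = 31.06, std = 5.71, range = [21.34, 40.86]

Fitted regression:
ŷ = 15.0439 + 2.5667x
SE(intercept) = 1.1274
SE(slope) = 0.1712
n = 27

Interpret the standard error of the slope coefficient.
The slope 2.5667 is pinned down to within about ±0.1712 (one SE) by these data — relative uncertainty 6.7%, i.e. precise.

SE(β̂₁) = 0.1712 says: if we drew many samples of n = 27 from the same population and refit each time, the fitted slopes would scatter with a standard deviation of roughly 0.1712 around the true β₁.

Relative precision:
- SE / |β̂₁| = 0.1712 / 2.5667 = 6.7%
- Rule of thumb (under 20%: precise; 20% to under 50%: moderately precise; 50% or more: imprecise) → precise

Link to the t-test: t = β̂₁ / SE(β̂₁) = 2.5667 / 0.1712 = 14.9924, the statistic for H₀: β₁ = 0.

What drives SE(β̂₁): more residual scatter → larger SE.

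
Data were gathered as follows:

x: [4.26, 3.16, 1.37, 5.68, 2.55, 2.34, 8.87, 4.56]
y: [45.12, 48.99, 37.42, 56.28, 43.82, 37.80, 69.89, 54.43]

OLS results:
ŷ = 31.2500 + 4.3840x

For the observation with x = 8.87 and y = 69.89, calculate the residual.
Residual = -0.2461

The residual is the difference between the actual value and the predicted value:

Residual = y - ŷ

Step 1: Calculate predicted value
ŷ = 31.2500 + 4.3840 × 8.87
ŷ = 70.1361

Step 2: Calculate residual
Residual = 69.89 - 70.1361
Residual = -0.2461

The residual is negative, so the observed y = 69.89 sits below the regression line (the line overestimates it by 0.2461).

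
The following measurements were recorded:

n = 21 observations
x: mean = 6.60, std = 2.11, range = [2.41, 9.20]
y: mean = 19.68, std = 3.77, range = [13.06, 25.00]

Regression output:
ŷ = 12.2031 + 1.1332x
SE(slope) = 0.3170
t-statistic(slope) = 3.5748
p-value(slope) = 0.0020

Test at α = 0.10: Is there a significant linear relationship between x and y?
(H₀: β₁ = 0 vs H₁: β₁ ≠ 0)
Since p-value = 0.0020 < α = 0.10, reject H₀ — the slope is significantly different from 0.

Hypothesis test for the slope coefficient:

H₀: β₁ = 0 (no linear relationship)
H₁: β₁ ≠ 0 (linear relationship exists)

Test statistic: t = β̂₁ / SE(β̂₁) = 1.1332 / 0.3170 = 3.5748

With df = 19, the two-sided p-value for |t| = 3.5748 is 0.0020.

Decision rule: reject H₀ if p-value < α.
p-value = 0.0020 < α = 0.10 → reject H₀.

At α = 0.10 the data do provide convincing evidence of a nonzero slope.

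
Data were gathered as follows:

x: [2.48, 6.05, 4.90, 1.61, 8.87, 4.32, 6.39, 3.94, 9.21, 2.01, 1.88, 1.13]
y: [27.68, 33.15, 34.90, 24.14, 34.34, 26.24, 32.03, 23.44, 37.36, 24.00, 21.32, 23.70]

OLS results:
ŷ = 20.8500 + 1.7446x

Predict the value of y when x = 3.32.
ŷ = 26.6421

x = 3.32 lies inside the observed range [1.13, 9.21], so the fitted equation applies directly:

ŷ = 20.8500 + 1.7446 × 3.32
ŷ = 20.8500 + 5.7921
ŷ = 26.6421

This is a point prediction; actual observations scatter around it by roughly the residual standard deviation.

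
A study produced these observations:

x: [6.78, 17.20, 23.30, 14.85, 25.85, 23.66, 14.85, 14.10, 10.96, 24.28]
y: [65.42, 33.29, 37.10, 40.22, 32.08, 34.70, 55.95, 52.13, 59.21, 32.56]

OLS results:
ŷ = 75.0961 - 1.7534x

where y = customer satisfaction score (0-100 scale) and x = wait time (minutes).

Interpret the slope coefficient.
For each additional minute of wait time, predicted satisfaction score decreases by approximately 1.7534 points.

The slope β₁ = -1.7534 gives the rate at which the fitted satisfaction score changes with wait time.

Interpretation:
- Wait time up by 1 minute → predicted satisfaction score decreases by 1.7534 points
- The effect is assumed constant over the observed range of x (linearity)
- The sign (−) gives the direction; the magnitude 1.7534 gives the size of the effect per minute

(β₀ = 75.0961 is the fitted value at x = 0 and is not part of the slope interpretation.)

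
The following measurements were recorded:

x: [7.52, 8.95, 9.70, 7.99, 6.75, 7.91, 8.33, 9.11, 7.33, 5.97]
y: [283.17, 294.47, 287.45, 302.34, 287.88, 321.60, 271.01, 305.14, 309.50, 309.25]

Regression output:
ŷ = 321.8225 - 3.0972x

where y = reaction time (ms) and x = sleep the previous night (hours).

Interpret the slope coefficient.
For each additional hour of sleep, predicted reaction time decreases by approximately 3.0972 ms.

The slope β₁ = -3.0972 gives the rate at which the fitted reaction time changes with sleep.

Interpretation:
- Sleep up by 1 hour → predicted reaction time decreases by 3.0972 ms
- The effect is assumed constant over the observed range of x (linearity)

The intercept β₀ = 321.8225 is the predicted reaction time when sleep = 0; since the smallest observed x is 5.97, this is an extrapolation and mainly anchors the line.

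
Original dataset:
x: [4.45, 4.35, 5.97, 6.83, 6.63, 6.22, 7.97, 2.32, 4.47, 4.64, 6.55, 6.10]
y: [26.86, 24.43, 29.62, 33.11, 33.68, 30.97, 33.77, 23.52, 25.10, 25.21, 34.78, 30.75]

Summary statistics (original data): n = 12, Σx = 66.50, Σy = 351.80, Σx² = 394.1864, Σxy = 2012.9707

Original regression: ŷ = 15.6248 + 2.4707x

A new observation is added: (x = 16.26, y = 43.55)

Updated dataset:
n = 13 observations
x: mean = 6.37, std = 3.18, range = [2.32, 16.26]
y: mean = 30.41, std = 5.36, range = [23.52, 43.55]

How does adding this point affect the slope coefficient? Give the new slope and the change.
Adding the point moves β₁ from 2.4707 to 1.5506, i.e. it decreases by 0.9201 (-37.2%).

The new point has HIGH LEVERAGE: x = 16.26 is far from the original mean x̄ = 66.50/12 ≈ 5.54 (original range [2.32, 7.97]).

Step 1: Update the sums with the new point (n goes from 12 to 13)
Σx  = 66.50 + 16.26 = 82.76
Σy  = 351.80 + 43.55 = 395.35
Σx² = 394.1864 + 16.26² = 394.1864 + 264.3876 = 658.5740
Σxy = 2012.9707 + 16.26×43.55 = 2012.9707 + 708.1230 = 2721.0937

Step 2: Recompute the slope with b₁ = (nΣxy − ΣxΣy) / (nΣx² − (Σx)²)
Numerator   = 13×2721.0937 − 82.76×395.35 = 35374.2181 − 32719.1660 = 2655.0521
Denominator = 13×658.5740 − 82.76² = 8561.4620 − 6849.2176 = 1712.2444
b₁(new) = 2655.0521 / 1712.2444 = 1.5506

(Same formula on the original sums: (12×2012.9707 − 66.50×351.80) / (12×394.1864 − 66.50²) = 760.9484 / 307.9868 = 2.4707, matching the given fit.)

Step 3: Change in slope
Δβ₁ = 1.5506 − 2.4707 = -0.9201
Relative change = -0.9201 / 2.4707 × 100% = -37.2%
→ the slope decreases when the point is added.

Because the point sits below the extension of the original line at a high-leverage x, it tilts the fit down.
In practice: refit with and without it and report both if conclusions differ.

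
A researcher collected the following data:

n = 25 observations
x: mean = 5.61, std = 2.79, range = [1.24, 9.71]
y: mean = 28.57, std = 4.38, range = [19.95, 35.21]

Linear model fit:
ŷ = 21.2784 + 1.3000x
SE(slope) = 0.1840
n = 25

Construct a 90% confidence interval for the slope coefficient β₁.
The 90% CI for β₁ is (0.9846, 1.6154)

Confidence interval for the slope:

The 90% CI for β₁ is: β̂₁ ± t*(α/2, n-2) × SE(β̂₁)

Step 1: Find critical t-value
- Confidence level = 0.9
- Degrees of freedom = n - 2 = 25 - 2 = 23
- t*(α/2, 23) = 1.7139

Step 2: Calculate margin of error
Margin = 1.7139 × 0.1840 = 0.3154

Step 3: Construct interval
CI = 1.3000 ± 0.3154
CI = (0.9846, 1.6154)

Interpretation: each one-unit increase in x is associated with a change in mean y of between 0.9846 and 1.6154, with 90% confidence.
The interval does not include 0, suggesting a significant linear relationship.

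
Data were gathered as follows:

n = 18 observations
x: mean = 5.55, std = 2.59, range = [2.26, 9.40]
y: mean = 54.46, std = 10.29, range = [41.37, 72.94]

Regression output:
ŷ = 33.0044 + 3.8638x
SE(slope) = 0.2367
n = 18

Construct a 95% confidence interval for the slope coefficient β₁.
The 95% CI for β₁ is (3.3620, 4.3656)

Confidence interval for the slope:

The 95% CI for β₁ is: β̂₁ ± t*(α/2, n-2) × SE(β̂₁)

Step 1: Find critical t-value
- Confidence level = 0.95
- Degrees of freedom = n - 2 = 18 - 2 = 16
- t*(α/2, 16) = 2.1199

Step 2: Calculate margin of error
Margin = 2.1199 × 0.2367 = 0.5018

Step 3: Construct interval
CI = 3.8638 ± 0.5018
CI = (3.3620, 4.3656)

Interpretation: each one-unit increase in x is associated with a change in mean y of between 3.3620 and 4.3656, with 95% confidence.
Both endpoints are positive, so the data support a genuinely positive slope at this confidence level.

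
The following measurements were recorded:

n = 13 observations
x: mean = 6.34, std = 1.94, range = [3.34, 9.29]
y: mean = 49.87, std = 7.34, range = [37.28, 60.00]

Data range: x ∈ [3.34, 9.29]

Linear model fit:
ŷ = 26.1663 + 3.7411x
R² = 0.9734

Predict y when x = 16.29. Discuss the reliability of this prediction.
The equation gives ŷ = 87.1088; however x = 16.29 is 7.00 units above the observed range, so this extrapolated value should not be trusted.

Prediction calculation:
ŷ = 26.1663 + 3.7411 × 16.29
ŷ = 87.1088

Reliability:
- Data range: x ∈ [3.34, 9.29]
- Prediction point: x = 16.29 is 7.00 units above the observed range → this is EXTRAPOLATION, not interpolation

Why that matters here:
- There are no observations near this x to validate the fitted line there
- R² describes fit only over the sampled x values; it says nothing about behaviour beyond them

The R² = 0.9734 only validates the fit within [3.34, 9.29]; treat ŷ = 87.1088 with caution.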